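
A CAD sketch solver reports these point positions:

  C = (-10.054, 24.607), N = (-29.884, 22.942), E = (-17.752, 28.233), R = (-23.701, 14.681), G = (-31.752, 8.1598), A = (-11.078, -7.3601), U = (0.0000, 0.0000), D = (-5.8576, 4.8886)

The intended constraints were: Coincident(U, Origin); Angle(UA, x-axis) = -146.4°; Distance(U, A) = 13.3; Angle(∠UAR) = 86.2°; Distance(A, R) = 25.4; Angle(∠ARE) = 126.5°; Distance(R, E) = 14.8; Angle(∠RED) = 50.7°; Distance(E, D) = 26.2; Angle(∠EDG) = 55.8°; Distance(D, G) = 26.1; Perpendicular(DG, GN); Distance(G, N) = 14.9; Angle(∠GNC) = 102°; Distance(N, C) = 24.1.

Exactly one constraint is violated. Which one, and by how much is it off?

Distance(N, C) = 24.1 — off by 4.20.

U = (0.00, 0.00) ✓; UA at -146.4° ✓; |UA| = 13.30 ✓; ∠UAR = 86.20° ✓; |AR| = 25.40 ✓; ∠ARE = 126.5° ✓; |RE| = 14.80 ✓; ∠RED = 50.70° ✓; |ED| = 26.20 ✓; ∠EDG = 55.80° ✓; |DG| = 26.10 ✓; ∠(DG, GN) = 90.00° ✓; |GN| = 14.90 ✓; ∠GNC = 102.0° ✓; |NC| = 19.90 ✗.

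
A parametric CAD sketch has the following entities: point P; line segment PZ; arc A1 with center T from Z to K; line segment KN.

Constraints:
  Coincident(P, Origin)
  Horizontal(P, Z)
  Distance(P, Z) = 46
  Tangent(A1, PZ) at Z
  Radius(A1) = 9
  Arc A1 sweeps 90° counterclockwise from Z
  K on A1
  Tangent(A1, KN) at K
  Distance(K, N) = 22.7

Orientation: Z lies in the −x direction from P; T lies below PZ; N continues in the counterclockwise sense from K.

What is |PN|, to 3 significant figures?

63.5

P is at the origin; PZ is horizontal with |PZ| = 46.0 and Z on the −x side, so Z = (-46.0, 0.00). A1 meets PZ tangentially, so TZ is at right angles to PZ, so T = Z + (0, -9) = (-46.0, -9.00). On A1, Z sits at bearing 90° from T; a 90° counterclockwise sweep puts K at bearing 180°, so K = T + 9.0·(cos 180°, sin 180°) = (-55.0, -9.00). A1 meets KN tangentially, so TK is at right angles to KN, so KN runs along (−sin 180°, cos 180°); with |KN| = 22.7, N = (-55.0, -31.7). Then |PN| = |N − P| = 63.5.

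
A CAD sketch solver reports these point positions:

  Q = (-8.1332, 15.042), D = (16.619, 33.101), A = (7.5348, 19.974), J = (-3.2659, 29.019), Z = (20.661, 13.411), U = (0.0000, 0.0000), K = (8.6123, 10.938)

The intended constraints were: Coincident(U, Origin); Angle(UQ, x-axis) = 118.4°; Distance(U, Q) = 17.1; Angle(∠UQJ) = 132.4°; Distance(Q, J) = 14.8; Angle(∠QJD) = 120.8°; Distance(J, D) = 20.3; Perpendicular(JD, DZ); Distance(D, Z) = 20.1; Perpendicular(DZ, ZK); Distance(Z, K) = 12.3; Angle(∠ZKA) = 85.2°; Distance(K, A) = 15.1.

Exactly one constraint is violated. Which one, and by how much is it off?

Distance(K, A) = 15.1 — off by 6.00.

U = (0.00, 0.00) ✓; UQ at 118.4° ✓; |UQ| = 17.10 ✓; ∠UQJ = 132.4° ✓; |QJ| = 14.80 ✓; ∠QJD = 120.8° ✓; |JD| = 20.30 ✓; ∠(JD, DZ) = 90.00° ✓; |DZ| = 20.10 ✓; ∠(DZ, ZK) = 90.00° ✓; |ZK| = 12.30 ✓; ∠ZKA = 85.20° ✓; |KA| = 9.100 ✗.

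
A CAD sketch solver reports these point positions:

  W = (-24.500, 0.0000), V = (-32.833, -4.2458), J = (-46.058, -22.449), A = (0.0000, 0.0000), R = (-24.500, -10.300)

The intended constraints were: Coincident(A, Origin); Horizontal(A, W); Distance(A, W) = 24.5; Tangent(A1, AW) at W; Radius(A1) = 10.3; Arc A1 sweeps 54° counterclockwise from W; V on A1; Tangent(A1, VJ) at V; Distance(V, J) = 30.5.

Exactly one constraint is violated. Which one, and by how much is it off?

Distance(V, J) = 30.5 — off by 8.00.

A = (0.00, 0.00) ✓; A.y = 0.00, W.y = 0.00 ✓; |AW| = 24.50 ✓; ∠(RW, WA) = 90.00° ✓; |RW| = 10.30 ✓; bearing(R→V) − bearing(R→W) = 54.00° ✓; |RV| = 10.30 ✓; ∠(RV, VJ) = 90.00° ✓; |VJ| = 22.50 ✗.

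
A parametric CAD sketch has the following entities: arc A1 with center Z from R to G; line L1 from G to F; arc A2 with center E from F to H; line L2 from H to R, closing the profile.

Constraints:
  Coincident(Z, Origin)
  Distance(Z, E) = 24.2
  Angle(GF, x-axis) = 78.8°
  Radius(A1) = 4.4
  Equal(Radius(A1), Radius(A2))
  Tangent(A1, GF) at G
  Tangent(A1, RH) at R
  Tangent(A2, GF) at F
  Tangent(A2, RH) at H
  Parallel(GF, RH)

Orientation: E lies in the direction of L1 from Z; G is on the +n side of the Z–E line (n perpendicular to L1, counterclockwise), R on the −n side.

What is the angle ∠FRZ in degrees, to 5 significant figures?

70.017°

The slot axis is L1's direction at 78.8°, so u = (cos 78.8°, sin 78.8°) = (0.19423, 0.98096) and n = (−sin 78.8°, cos 78.8°) = (-0.98096, 0.19423). Z is at the origin and E lies 24.2 along u from Z, so E = 24.2·u = (4.7005, 23.739). Tangency of A1 to both parallel lines with radius 4.4 puts G and R at Z ± 4.4·n: G = (-4.3162, 0.85463), R = (4.3162, -0.85463). Equal radii place F and H the same way about E: F = E + 4.4·n = (0.38427, 24.594), H = E − 4.4·n = (9.0167, 22.884). Then cos ∠FRZ = RF·RZ / (|RF||RZ|), giving 70.017°.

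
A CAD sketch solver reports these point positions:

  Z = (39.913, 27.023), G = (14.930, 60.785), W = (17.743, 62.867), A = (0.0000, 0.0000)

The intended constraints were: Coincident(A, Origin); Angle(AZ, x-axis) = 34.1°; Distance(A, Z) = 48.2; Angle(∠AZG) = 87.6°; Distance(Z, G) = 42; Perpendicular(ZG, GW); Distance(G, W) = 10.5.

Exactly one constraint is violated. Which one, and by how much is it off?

Distance(G, W) = 10.5 — off by 7.00.

A = (0.00, 0.00) ✓; AZ at 34.10° ✓; |AZ| = 48.20 ✓; ∠AZG = 87.60° ✓; |ZG| = 42.00 ✓; ∠(ZG, GW) = 89.99° ✓; |GW| = 3.500 ✗.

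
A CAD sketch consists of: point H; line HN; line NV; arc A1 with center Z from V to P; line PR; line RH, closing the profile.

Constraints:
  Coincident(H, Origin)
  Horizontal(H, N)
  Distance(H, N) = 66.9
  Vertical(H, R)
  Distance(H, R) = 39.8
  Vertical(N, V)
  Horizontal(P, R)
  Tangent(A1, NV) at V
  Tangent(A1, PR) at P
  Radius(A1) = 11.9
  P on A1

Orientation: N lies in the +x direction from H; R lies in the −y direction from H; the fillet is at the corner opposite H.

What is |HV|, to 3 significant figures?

72.5

H is at the origin; H and N share the same y with |HN| = 66.9 and N on the +x side, so N = (66.9, 0.00). HR is vertical with |HR| = 39.8 and R on the −y side, so R = (0.00, -39.8). The virtual corner opposite H is at (66.9, -39.8). Tangency of A1 to NV means the radius ZV is perpendicular to NV and since A1 is tangent to PR there, ZP ⟂ PR, with radius 11.9, so the center Z sits 11.9 in from both sides at Z = (55.0, -27.9). That places the tangent points at V = (66.9, -27.9) on NV and P = (55.0, -39.8) on PR. Then |HV| = |V − H| = 72.5.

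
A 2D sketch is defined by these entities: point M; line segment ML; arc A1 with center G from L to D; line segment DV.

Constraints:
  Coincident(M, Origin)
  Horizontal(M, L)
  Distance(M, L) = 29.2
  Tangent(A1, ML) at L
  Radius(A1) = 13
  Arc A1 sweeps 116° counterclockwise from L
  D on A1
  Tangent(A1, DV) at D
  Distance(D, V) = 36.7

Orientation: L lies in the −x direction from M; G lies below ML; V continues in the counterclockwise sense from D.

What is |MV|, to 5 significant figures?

57.325

M is at the origin; ML is horizontal with |ML| = 29.2 and L on the −x side, so L = (-29.200, 0.0000). The tangent condition forces GL to be normal to ML, so G = L + (0, -13) = (-29.200, -13.000). On A1, L sits at bearing 90° from G; a 116° counterclockwise sweep puts D at bearing 206°, so D = G + 13.0·(cos 206°, sin 206°) = (-40.884, -18.699). Since A1 is tangent to DV there, GD ⟂ DV, so DV runs along (−sin 206°, cos 206°); with |DV| = 36.7, V = (-24.796, -51.685). Then |MV| = |V − M| = 57.325.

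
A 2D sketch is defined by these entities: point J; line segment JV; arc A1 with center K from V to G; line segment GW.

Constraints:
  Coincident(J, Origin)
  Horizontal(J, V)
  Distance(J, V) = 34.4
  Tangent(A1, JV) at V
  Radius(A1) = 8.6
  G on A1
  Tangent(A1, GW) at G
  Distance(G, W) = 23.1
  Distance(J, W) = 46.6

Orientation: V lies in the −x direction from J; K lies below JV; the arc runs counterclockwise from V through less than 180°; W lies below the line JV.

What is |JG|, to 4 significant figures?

43.95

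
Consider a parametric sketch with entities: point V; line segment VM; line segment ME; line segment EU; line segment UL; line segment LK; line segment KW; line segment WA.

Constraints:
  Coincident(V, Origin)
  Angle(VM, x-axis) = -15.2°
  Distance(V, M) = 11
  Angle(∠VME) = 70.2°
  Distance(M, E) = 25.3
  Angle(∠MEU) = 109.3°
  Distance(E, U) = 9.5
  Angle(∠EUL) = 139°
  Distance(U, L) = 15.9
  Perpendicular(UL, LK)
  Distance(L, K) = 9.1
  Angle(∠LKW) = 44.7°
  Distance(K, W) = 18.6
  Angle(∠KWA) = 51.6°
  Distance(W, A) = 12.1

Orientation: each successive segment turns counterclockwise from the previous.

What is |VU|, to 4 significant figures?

24.75

V is at the origin; VM runs at -15.2° with length 11.0, so M = (10.62, -2.884). ∠VME = 70.2° gives ME at 94.60° from the x-axis; with |ME| = 25.3, E = (8.586, 22.33). ∠MEU = 109.3° gives EU at 165.3° from the x-axis; with |EU| = 9.5, U = (-0.6029, 24.75). Then |VU| = |U − V| = 24.75.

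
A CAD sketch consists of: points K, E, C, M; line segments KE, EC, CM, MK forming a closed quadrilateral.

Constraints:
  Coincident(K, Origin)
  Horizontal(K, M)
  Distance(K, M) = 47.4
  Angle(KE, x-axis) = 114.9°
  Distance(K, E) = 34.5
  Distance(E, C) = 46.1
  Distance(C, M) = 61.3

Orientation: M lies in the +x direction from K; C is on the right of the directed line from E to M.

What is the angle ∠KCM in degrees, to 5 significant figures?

36.706°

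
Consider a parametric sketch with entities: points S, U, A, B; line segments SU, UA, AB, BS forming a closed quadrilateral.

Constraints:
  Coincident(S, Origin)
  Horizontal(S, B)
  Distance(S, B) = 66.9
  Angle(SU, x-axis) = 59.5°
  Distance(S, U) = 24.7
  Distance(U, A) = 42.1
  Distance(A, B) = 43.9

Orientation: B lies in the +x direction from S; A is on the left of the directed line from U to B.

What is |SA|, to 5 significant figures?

64.343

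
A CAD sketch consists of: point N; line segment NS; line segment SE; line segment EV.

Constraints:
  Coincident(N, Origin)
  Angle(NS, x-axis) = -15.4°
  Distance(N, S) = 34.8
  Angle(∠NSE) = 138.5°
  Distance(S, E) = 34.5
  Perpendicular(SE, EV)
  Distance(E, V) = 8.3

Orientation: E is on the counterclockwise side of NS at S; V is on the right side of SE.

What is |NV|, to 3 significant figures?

68.2

N is at the origin; NS runs at -15.4° with length 34.8, so S = 34.8·(cos -15.4°, sin -15.4°) = (33.6, -9.24). ∠NSE = 138.5°, so SE runs at -15.4° + (180° − 138.5°) = 26.1° from the x-axis; with |SE| = 34.5, E = S + 34.5·(cos 26.1°, sin 26.1°) = (64.5, 5.94). SE ⟂ EV; with |EV| = 8.3 on the right of SE, V = E + 8.3·(0.440, -0.898) = (68.2, -1.52). Then |NV| = |V − N| = 68.2.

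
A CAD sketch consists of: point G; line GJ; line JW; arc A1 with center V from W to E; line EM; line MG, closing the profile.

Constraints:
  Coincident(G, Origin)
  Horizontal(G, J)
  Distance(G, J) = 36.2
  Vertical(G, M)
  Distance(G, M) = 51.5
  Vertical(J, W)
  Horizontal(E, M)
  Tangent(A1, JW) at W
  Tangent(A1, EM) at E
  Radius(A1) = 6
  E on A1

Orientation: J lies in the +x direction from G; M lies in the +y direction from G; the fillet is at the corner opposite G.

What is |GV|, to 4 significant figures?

54.61

G is at the origin; GJ is horizontal with |GJ| = 36.2 and J on the +x side, so J = (36.20, 0.000). GM is vertical with |GM| = 51.5 and M on the +y side, so M = (0.000, 51.50). The virtual corner opposite G is at (36.20, 51.50). Tangency of A1 to JW means the radius VW is perpendicular to JW and tangency of A1 to EM means the radius VE is perpendicular to EM, with radius 6.0, so the center V sits 6.0 in from both sides at V = (30.20, 45.50). Then |GV| = |V − G| = 54.61.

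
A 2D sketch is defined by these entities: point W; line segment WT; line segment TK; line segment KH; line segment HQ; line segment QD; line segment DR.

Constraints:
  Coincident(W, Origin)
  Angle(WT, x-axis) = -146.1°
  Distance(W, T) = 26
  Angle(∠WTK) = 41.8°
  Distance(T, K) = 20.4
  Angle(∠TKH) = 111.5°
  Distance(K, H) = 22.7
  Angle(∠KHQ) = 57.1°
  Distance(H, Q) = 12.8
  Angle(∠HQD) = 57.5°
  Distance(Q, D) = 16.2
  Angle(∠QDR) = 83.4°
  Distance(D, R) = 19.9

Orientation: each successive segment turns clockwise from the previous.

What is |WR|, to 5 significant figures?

21.263

∠HQD = 57.5° gives QD at 121.80° from the x-axis; with |QD| = 16.2, D = (-8.1081, 10.346). ∠QDR = 83.4° gives DR at 25.200° from the x-axis; with |DR| = 19.9, R = (9.8980, 18.819). Then |WR| = |R − W| = 21.263.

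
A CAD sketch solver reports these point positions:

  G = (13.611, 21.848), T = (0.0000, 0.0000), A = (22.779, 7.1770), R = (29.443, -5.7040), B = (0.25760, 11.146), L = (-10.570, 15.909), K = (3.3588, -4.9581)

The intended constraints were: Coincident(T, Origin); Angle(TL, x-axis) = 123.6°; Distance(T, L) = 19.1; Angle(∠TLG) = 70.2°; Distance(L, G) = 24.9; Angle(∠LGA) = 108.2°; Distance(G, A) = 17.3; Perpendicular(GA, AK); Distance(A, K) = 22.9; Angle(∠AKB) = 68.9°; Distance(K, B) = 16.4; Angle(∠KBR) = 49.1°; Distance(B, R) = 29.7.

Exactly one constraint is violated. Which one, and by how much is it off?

Distance(B, R) = 29.7 — off by 4.00.

T = (0.00, 0.00) ✓; TL at 123.6° ✓; |TL| = 19.10 ✓; ∠TLG = 70.20° ✓; |LG| = 24.90 ✓; ∠LGA = 108.2° ✓; |GA| = 17.30 ✓; ∠(GA, AK) = 90.00° ✓; |AK| = 22.90 ✓; ∠AKB = 68.90° ✓; |KB| = 16.40 ✓; ∠KBR = 49.10° ✓; |BR| = 33.70 ✗.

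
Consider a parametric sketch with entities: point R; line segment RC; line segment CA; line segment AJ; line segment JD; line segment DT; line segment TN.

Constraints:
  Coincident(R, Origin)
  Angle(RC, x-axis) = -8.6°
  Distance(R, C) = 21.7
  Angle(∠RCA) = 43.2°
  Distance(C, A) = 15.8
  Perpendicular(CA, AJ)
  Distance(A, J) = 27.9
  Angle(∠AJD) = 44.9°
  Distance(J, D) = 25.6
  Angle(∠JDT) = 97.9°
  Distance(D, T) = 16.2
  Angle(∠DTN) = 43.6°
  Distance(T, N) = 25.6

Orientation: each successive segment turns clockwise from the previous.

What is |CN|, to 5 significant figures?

24.599

∠JDT = 97.9° gives DT at -92.600° from the x-axis; with |DT| = 16.2, T = (17.044, -10.100). ∠DTN = 43.6° gives TN at 131.00° from the x-axis; with |TN| = 25.6, N = (0.24895, 9.2207). Then |CN| = |N − C| = 24.599.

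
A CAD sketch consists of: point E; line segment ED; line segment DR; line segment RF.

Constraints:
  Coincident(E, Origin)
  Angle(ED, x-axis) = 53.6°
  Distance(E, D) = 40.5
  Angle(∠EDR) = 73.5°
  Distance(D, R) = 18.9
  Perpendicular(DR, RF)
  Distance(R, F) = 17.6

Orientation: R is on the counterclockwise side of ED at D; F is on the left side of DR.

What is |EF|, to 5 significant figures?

22.484

∠EDR = 73.5°, so DR runs at 53.6° + (180° − 73.5°) = 160.10° from the x-axis; with |DR| = 18.9, R = D + 18.9·(cos 160.10°, sin 160.10°) = (6.2620, 39.031). DR ⟂ RF; with |RF| = 17.6 on the left of DR, F = R + 17.6·(-0.34038, -0.94029) = (0.27134, 22.482). Then |EF| = |F − E| = 22.484.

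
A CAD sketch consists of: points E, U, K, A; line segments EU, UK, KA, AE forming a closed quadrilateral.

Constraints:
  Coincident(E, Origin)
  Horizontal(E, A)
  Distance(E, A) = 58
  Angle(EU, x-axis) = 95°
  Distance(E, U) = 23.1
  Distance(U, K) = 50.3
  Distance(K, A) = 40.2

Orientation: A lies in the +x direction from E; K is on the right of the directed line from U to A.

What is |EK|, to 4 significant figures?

31.03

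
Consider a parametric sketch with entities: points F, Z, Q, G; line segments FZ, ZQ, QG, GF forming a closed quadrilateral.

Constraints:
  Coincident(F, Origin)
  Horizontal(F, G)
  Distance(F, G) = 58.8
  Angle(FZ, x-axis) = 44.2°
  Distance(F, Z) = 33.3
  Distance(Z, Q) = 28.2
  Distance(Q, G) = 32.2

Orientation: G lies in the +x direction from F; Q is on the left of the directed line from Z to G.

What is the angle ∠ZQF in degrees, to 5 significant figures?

15.028°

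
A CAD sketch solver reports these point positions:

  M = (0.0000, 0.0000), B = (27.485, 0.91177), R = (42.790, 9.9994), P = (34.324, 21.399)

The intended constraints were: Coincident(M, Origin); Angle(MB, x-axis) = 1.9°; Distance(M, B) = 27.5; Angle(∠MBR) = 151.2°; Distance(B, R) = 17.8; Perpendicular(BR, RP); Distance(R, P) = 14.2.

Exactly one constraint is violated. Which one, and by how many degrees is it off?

Perpendicular(BR, RP) — off by 5.90°.

M = (0.00, 0.00) ✓; MB at 1.900° ✓; |MB| = 27.50 ✓; ∠MBR = 151.2° ✓; |BR| = 17.80 ✓; ∠(BR, RP) = 95.90° ✗; |RP| = 14.20 ✓.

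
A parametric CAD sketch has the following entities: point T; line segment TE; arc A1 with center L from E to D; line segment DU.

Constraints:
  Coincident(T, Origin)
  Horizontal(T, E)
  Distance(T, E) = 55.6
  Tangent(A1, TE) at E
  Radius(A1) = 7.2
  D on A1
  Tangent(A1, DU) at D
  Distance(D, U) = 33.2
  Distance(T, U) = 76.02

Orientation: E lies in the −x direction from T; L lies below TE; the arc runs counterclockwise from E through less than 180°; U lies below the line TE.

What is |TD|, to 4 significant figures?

63.15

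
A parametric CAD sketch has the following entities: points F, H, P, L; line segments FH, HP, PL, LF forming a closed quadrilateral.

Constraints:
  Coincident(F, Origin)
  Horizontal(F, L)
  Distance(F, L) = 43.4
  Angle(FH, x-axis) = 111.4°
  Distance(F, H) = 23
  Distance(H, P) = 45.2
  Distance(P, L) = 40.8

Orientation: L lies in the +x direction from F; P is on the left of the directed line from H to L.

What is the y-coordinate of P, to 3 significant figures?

39.5

Checks: |HP| = 45.20 ✓; |PL| = 40.80 ✓.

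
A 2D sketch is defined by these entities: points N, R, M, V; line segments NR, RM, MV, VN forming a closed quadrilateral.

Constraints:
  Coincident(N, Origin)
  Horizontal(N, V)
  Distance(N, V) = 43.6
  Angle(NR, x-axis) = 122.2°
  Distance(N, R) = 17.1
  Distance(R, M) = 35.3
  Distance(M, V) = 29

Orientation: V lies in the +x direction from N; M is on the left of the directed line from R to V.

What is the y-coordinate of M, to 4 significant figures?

22.47

Checks: |RM| = 35.30 ✓; |MV| = 29.00 ✓.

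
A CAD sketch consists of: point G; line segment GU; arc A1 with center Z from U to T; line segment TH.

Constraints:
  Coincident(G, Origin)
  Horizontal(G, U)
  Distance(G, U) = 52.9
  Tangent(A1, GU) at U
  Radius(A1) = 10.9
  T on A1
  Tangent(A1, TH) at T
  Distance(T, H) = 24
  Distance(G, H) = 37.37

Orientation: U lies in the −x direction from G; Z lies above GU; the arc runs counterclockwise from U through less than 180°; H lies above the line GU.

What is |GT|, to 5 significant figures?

44.539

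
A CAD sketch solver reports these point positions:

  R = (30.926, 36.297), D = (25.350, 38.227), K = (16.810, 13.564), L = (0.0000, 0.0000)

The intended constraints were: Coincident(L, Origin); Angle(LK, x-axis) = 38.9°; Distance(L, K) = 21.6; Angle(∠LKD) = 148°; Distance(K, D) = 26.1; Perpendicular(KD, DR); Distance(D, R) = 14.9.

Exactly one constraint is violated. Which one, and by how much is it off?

Distance(D, R) = 14.9 — off by 9.00.

L = (0.00, 0.00) ✓; LK at 38.90° ✓; |LK| = 21.60 ✓; ∠LKD = 148.0° ✓; |KD| = 26.10 ✓; ∠(KD, DR) = 89.99° ✓; |DR| = 5.901 ✗.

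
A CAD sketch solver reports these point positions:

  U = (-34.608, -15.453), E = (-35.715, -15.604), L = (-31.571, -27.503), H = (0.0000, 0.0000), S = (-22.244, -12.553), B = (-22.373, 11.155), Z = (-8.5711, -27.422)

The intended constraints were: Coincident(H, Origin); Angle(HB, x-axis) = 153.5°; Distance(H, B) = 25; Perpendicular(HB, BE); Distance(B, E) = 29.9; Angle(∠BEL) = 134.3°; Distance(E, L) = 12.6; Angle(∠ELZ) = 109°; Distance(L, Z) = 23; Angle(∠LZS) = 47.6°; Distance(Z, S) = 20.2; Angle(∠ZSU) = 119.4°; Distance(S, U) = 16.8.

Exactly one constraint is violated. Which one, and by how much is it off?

Distance(S, U) = 16.8 — off by 4.10.

H = (0.00, 0.00) ✓; HB at 153.5° ✓; |HB| = 25.00 ✓; ∠(HB, BE) = 90.00° ✓; |BE| = 29.90 ✓; ∠BEL = 134.3° ✓; |EL| = 12.60 ✓; ∠ELZ = 109.0° ✓; |LZ| = 23.00 ✓; ∠LZS = 47.60° ✓; |ZS| = 20.20 ✓; ∠ZSU = 119.4° ✓; |SU| = 12.70 ✗.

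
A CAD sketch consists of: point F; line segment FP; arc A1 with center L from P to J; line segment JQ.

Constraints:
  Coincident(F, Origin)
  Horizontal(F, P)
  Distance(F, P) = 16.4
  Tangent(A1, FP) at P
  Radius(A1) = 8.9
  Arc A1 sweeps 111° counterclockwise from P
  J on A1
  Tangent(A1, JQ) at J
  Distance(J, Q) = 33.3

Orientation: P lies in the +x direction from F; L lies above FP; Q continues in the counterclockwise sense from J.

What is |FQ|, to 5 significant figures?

45.028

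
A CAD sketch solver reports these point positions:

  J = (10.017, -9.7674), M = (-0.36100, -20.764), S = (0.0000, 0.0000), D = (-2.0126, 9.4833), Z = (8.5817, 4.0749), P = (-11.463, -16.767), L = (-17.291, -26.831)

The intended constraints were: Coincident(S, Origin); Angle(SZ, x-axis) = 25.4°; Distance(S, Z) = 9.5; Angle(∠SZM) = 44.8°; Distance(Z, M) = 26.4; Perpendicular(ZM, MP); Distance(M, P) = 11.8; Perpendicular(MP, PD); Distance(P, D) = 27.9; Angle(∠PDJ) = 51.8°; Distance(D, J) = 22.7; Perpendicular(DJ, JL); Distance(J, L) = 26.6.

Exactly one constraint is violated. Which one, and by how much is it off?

Distance(J, L) = 26.6 — off by 5.60.

S = (0.00, 0.00) ✓; SZ at 25.40° ✓; |SZ| = 9.500 ✓; ∠SZM = 44.80° ✓; |ZM| = 26.40 ✓; ∠(ZM, MP) = 90.00° ✓; |MP| = 11.80 ✓; ∠(MP, PD) = 90.00° ✓; |PD| = 27.90 ✓; ∠PDJ = 51.80° ✓; |DJ| = 22.70 ✓; ∠(DJ, JL) = 90.00° ✓; |JL| = 32.20 ✗.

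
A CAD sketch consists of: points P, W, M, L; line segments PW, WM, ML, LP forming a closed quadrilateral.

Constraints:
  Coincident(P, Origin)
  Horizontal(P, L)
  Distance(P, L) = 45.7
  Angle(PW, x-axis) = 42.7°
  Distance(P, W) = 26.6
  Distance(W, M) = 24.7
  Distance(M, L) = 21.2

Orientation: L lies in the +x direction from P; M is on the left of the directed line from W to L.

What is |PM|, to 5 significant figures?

48.862

P is at the origin; P and L share the same y with |PL| = 45.7 and L in +x, so L = (45.7, 0). PW runs at 42.7° with |PW| = 26.6, so W = (19.549, 18.039). M is determined by |WM| = 24.7 and |ML| = 21.2 together: it lies at the intersection of circle(W, 24.7) and circle(L, 21.2). With |WL| = 31.769, the foot of the radical line on WL is 18.413 from W and the perpendicular offset is √(24.7² − 18.413²) = 16.464. Taking the left-of-WL solution: M = (44.054, 21.136).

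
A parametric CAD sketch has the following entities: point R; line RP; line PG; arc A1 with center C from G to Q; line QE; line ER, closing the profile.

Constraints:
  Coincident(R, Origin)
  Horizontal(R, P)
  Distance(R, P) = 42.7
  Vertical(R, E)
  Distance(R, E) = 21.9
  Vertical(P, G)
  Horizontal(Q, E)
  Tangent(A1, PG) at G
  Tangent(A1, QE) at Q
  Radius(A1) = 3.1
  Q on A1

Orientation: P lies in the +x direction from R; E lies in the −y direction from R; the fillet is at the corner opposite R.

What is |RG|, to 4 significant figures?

46.66

The virtual corner opposite R is at (42.70, -21.90). A1 meets PG tangentially, so CG is at right angles to PG and A1 meets QE tangentially, so CQ is at right angles to QE, with radius 3.1, so the center C sits 3.1 in from both sides at C = (39.60, -18.80). That places the tangent points at G = (42.70, -18.80) on PG and Q = (39.60, -21.90) on QE. Then |RG| = |G − R| = 46.66.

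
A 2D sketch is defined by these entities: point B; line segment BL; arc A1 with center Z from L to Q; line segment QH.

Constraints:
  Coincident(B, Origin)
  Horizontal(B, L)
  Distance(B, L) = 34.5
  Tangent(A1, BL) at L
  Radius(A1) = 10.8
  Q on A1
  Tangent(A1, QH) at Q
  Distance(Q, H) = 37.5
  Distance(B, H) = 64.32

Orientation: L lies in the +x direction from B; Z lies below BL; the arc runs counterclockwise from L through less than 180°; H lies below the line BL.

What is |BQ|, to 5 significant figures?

29.303

Checks: B.y = 0.00, L.y = 0.00 ✓; |ZQ| = 10.80 ✓; ∠(ZQ, QH) = 90.00° ✓; |QH| = 37.50 ✓; |BH| = 64.32 ✓.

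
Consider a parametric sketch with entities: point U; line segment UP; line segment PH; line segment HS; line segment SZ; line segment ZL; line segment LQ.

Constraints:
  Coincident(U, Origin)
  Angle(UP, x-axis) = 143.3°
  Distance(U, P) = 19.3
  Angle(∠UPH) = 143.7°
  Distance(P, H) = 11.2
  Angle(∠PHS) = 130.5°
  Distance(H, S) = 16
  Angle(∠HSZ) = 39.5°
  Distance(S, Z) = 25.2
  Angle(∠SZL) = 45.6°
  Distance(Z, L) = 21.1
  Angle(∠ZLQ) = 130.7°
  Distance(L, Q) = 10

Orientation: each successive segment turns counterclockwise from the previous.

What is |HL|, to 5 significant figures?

5.2569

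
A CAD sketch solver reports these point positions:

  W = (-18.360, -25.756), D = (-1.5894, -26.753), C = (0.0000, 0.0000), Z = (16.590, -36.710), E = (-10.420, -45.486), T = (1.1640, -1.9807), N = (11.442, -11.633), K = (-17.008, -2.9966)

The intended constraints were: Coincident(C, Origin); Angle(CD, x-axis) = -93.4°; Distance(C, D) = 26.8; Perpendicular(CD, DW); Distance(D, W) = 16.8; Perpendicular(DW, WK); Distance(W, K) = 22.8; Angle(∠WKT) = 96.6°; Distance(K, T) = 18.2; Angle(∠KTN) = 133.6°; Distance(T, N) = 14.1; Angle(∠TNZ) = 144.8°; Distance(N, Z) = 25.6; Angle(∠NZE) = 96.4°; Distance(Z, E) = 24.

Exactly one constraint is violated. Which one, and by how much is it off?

Distance(Z, E) = 24 — off by 4.40.

C = (0.00, 0.00) ✓; CD at -93.40° ✓; |CD| = 26.80 ✓; ∠(CD, DW) = 90.00° ✓; |DW| = 16.80 ✓; ∠(DW, WK) = 90.00° ✓; |WK| = 22.80 ✓; ∠WKT = 96.60° ✓; |KT| = 18.20 ✓; ∠KTN = 133.6° ✓; |TN| = 14.10 ✓; ∠TNZ = 144.8° ✓; |NZ| = 25.60 ✓; ∠NZE = 96.40° ✓; |ZE| = 28.40 ✗.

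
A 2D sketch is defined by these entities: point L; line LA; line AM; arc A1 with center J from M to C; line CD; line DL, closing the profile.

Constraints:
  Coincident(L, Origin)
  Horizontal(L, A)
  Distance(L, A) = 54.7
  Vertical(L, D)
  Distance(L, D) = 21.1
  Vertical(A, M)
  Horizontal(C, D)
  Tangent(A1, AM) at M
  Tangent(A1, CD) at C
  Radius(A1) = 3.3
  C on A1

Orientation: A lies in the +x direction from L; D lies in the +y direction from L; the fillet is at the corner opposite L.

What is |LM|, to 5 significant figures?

57.523

The virtual corner opposite L is at (54.700, 21.100). Since A1 is tangent to AM there, JM ⟂ AM and since A1 is tangent to CD there, JC ⟂ CD, with radius 3.3, so the center J sits 3.3 in from both sides at J = (51.400, 17.800). That places the tangent points at M = (54.700, 17.800) on AM and C = (51.400, 21.100) on CD. Then |LM| = |M − L| = 57.523.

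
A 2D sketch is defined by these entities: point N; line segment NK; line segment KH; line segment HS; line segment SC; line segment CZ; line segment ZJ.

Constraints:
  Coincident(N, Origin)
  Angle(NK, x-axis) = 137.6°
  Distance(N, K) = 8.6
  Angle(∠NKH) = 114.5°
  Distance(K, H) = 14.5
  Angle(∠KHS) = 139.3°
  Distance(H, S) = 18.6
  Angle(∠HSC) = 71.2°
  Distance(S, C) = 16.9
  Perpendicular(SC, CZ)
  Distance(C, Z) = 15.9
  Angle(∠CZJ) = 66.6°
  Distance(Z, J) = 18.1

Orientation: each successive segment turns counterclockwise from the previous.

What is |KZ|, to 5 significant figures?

9.2050

∠HSC = 71.2° gives SC at -7.4000° from the x-axis; with |SC| = 16.9, C = (-11.141, -18.756). The perpendicularity gives CZ at right angles to SC, so CZ runs at 82.600°; with |CZ| = 15.9, Z = (-9.0930, -2.9880). Then |KZ| = |Z − K| = 9.2050.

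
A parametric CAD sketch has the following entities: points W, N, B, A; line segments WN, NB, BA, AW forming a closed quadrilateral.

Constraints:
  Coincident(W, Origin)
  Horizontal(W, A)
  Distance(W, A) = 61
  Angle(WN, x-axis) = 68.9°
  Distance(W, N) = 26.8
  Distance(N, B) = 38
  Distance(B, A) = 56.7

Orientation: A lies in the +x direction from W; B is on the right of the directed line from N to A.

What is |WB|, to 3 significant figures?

14.0

W is at the origin; WA is horizontal with |WA| = 61.0 and A in +x, so A = (61.0, 0). WN runs at 68.9° with |WN| = 26.8, so N = (9.65, 25.0). B is determined by |NB| = 38.0 and |BA| = 56.7 together: it lies at the intersection of circle(N, 38.0) and circle(A, 56.7). With |NA| = 57.1, the foot of the radical line on NA is 13.1 from N and the perpendicular offset is √(38.0² − 13.1²) = 35.7. Taking the right-of-NA solution: B = (5.76, -12.8).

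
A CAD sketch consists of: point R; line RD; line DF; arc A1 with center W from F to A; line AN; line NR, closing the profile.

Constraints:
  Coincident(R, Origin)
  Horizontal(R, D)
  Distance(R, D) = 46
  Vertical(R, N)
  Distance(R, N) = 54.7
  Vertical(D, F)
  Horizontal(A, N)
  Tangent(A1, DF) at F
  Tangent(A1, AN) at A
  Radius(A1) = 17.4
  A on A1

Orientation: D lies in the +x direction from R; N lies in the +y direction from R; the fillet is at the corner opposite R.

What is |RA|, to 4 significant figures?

61.73

R is at the origin; R and D share the same y with |RD| = 46.0 and D on the +x side, so D = (46.00, 0.000). RN is vertical with |RN| = 54.7 and N on the +y side, so N = (0.000, 54.70). The virtual corner opposite R is at (46.00, 54.70). Tangency of A1 to DF means the radius WF is perpendicular to DF and A1 meets AN tangentially, so WA is at right angles to AN, with radius 17.4, so the center W sits 17.4 in from both sides at W = (28.60, 37.30). That places the tangent points at F = (46.00, 37.30) on DF and A = (28.60, 54.70) on AN. Then |RA| = |A − R| = 61.73.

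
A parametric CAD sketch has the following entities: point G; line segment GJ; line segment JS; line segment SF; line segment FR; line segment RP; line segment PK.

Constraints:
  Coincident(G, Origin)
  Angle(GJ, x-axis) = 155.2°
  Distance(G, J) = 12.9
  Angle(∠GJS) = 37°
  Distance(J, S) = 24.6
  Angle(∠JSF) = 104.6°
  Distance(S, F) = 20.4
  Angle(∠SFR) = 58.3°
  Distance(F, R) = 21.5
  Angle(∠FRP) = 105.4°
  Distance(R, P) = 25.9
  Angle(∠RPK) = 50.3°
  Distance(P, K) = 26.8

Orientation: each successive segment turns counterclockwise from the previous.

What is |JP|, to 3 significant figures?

16.0

G is at the origin; GJ runs at 155.2° with length 12.9, so J = (-11.7, 5.41). ∠GJS = 37.0° gives JS at -61.8° from the x-axis; with |JS| = 24.6, S = (-0.0856, -16.3). ∠JSF = 104.6° gives SF at 13.6° from the x-axis; with |SF| = 20.4, F = (19.7, -11.5). ∠SFR = 58.3° gives FR at 135° from the x-axis; with |FR| = 21.5, R = (4.46, 3.65). ∠FRP = 105.4° gives RP at -150° from the x-axis; with |RP| = 25.9, P = (-18.0, -9.26). Then |JP| = |P − J| = 16.0.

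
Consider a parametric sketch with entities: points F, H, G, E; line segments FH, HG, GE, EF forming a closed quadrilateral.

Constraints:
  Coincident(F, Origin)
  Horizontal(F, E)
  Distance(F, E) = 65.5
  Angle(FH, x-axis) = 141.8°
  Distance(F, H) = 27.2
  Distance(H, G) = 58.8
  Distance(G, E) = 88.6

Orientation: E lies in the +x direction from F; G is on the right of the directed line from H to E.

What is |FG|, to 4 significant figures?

43.31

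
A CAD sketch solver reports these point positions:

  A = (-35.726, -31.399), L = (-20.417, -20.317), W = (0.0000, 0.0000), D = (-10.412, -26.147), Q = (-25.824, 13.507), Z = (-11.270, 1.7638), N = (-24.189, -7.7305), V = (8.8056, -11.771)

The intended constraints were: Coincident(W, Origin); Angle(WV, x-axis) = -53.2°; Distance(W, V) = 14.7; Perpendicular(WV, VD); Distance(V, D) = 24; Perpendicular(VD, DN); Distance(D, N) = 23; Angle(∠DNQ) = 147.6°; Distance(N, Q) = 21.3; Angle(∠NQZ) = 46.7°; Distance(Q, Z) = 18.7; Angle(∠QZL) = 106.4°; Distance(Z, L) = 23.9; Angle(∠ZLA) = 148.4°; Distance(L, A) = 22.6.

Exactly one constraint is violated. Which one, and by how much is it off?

Distance(L, A) = 22.6 — off by 3.70.

W = (0.00, 0.00) ✓; WV at -53.20° ✓; |WV| = 14.70 ✓; ∠(WV, VD) = 90.00° ✓; |VD| = 24.00 ✓; ∠(VD, DN) = 90.00° ✓; |DN| = 23.00 ✓; ∠DNQ = 147.6° ✓; |NQ| = 21.30 ✓; ∠NQZ = 46.70° ✓; |QZ| = 18.70 ✓; ∠QZL = 106.4° ✓; |ZL| = 23.90 ✓; ∠ZLA = 148.4° ✓; |LA| = 18.90 ✗.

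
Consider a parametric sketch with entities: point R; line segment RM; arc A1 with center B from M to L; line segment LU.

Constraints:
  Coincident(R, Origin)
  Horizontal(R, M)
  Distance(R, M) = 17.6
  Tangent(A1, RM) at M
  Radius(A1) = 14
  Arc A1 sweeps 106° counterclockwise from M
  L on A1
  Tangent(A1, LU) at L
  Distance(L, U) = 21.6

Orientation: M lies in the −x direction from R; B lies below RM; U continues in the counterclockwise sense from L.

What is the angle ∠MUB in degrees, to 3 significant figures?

5.95°

R is at the origin; R and M share the same y with |RM| = 17.6 and M on the −x side, so M = (-17.6, 0.00). A1 meets RM tangentially, so BM is at right angles to RM, so B = M + (0, -14) = (-17.6, -14.0). On A1, M sits at bearing 90° from B; a 106° counterclockwise sweep puts L at bearing 196°, so L = B + 14.0·(cos 196°, sin 196°) = (-31.1, -17.9). The tangent condition forces BL to be normal to LU, so LU runs along (−sin 196°, cos 196°); with |LU| = 21.6, U = (-25.1, -38.6). Then cos ∠MUB = UM·UB / (|UM||UB|), giving 5.95°.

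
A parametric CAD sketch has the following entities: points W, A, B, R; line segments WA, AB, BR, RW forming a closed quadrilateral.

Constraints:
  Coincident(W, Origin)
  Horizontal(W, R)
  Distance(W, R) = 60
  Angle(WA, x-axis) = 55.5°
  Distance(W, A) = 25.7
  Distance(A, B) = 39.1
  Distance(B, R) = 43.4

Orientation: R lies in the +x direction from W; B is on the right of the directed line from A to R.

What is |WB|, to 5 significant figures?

26.788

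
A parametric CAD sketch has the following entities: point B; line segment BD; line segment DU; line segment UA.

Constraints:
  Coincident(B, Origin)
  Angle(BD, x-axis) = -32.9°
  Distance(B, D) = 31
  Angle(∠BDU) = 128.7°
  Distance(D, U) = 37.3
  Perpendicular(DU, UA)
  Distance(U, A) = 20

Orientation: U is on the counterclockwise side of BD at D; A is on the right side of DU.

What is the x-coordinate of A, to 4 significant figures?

67.73

B is at the origin; BD runs at -32.9° with length 31.0, so D = 31.0·(cos -32.9°, sin -32.9°) = (26.03, -16.84). ∠BDU = 128.7°, so DU runs at -32.9° + (180° − 128.7°) = 18.40° from the x-axis; with |DU| = 37.3, U = D + 37.3·(cos 18.40°, sin 18.40°) = (61.42, -5.065). DU is perpendicular to UA; with |UA| = 20.0 on the right of DU, A = U + 20.0·(0.3156, -0.9489) = (67.73, -24.04). So A.x = 67.73.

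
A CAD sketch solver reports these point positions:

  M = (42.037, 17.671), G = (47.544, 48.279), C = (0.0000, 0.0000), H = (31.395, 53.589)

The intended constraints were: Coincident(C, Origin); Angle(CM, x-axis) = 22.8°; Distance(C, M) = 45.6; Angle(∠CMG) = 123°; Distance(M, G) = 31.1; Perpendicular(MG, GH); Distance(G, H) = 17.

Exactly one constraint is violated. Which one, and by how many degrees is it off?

Perpendicular(MG, GH) — off by 8.00°.

C = (0.00, 0.00) ✓; CM at 22.80° ✓; |CM| = 45.60 ✓; ∠CMG = 123.0° ✓; |MG| = 31.10 ✓; ∠(MG, GH) = 82.00° ✗; |GH| = 17.00 ✓.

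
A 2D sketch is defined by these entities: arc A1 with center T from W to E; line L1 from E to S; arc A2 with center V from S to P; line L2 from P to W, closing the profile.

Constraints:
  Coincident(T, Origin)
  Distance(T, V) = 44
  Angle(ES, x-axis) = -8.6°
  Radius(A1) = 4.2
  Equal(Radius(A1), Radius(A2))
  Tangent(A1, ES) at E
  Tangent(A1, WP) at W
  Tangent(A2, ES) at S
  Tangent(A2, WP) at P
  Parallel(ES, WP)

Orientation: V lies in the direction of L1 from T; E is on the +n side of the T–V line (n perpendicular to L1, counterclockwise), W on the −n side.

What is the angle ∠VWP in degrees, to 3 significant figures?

5.45°

The slot axis is L1's direction at -8.6°, so u = (cos -8.6°, sin -8.6°) = (0.989, -0.150) and n = (−sin -8.6°, cos -8.6°) = (0.150, 0.989). T is at the origin and V lies 44.0 along u from T, so V = 44.0·u = (43.5, -6.58). Tangency of A1 to both parallel lines with radius 4.2 puts E and W at T ± 4.2·n: E = (0.628, 4.15), W = (-0.628, -4.15). Equal radii place S and P the same way about V: S = V + 4.2·n = (44.1, -2.43), P = V − 4.2·n = (42.9, -10.7). Then cos ∠VWP = WV·WP / (|WV||WP|), giving 5.45°.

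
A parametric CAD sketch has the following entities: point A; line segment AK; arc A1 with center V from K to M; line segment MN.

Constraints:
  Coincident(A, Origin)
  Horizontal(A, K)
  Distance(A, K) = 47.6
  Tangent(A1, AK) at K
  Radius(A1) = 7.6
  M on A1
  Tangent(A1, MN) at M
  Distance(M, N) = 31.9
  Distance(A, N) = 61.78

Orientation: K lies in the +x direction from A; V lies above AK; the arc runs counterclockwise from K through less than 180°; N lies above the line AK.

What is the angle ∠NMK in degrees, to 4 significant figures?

127.6°

A is at the origin; AK is horizontal with |AK| = 47.6 and K on the +x side, so K = (47.60, 0.000). Tangency of A1 to AK means the radius VK is perpendicular to AK, so V = K + (0, 7.6) = (47.60, 7.600). Since VM ⟂ MN (tangency), |VN| = √(7.6² + 31.9²) = 32.79 regardless of where M sits on A1. So N lies on both circle(A, 61.78) and circle(V, 32.79); the above-AK intersection is N = (46.76, 40.38). M is the foot of the tangent from N: M = (54.95, 9.551).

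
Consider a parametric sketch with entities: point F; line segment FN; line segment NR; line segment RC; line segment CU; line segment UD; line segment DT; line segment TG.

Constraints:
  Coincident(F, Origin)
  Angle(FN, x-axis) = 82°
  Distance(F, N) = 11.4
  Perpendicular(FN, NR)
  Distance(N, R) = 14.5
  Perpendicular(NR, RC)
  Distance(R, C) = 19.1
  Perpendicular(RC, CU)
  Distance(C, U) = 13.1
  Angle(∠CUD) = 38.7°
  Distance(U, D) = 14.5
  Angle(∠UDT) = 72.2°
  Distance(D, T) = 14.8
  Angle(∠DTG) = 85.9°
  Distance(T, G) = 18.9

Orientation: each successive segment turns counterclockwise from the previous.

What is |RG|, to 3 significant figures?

32.8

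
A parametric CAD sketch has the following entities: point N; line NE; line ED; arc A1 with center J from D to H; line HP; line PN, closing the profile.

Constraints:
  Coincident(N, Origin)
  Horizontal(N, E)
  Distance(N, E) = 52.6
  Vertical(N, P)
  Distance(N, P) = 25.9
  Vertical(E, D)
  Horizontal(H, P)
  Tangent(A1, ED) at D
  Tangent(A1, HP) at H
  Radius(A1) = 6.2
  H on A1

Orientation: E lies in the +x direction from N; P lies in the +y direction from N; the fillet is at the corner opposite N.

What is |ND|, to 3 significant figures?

56.2

The virtual corner opposite N is at (52.6, 25.9). Since A1 is tangent to ED there, JD ⟂ ED and the tangent condition forces JH to be normal to HP, with radius 6.2, so the center J sits 6.2 in from both sides at J = (46.4, 19.7). That places the tangent points at D = (52.6, 19.7) on ED and H = (46.4, 25.9) on HP. Then |ND| = |D − N| = 56.2.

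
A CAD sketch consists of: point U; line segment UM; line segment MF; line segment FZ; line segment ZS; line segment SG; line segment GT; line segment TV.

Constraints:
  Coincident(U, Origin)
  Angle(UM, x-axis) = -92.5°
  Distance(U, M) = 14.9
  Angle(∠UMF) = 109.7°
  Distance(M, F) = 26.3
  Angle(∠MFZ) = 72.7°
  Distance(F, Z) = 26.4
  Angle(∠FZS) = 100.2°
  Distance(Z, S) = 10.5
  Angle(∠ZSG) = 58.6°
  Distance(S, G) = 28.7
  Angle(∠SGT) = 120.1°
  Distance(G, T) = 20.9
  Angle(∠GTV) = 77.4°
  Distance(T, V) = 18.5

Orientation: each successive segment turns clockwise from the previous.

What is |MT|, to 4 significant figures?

46.79

∠ZSG = 58.6° gives SG at -111.3° from the x-axis; with |SG| = 28.7, G = (-25.82, -21.16). ∠SGT = 120.1° gives GT at -171.2° from the x-axis; with |GT| = 20.9, T = (-46.47, -24.36). Then |MT| = |T − M| = 46.79.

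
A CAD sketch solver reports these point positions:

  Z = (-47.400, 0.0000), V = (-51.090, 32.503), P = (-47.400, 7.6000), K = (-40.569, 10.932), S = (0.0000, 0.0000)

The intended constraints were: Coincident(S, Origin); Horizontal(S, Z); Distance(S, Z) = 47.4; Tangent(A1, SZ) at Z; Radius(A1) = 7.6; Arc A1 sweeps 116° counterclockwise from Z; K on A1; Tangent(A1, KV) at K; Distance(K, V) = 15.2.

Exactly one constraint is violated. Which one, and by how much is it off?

Distance(K, V) = 15.2 — off by 8.80.

S = (0.00, 0.00) ✓; S.y = 0.00, Z.y = 0.00 ✓; |SZ| = 47.40 ✓; ∠(PZ, ZS) = 90.00° ✓; |PZ| = 7.600 ✓; bearing(P→K) − bearing(P→Z) = 116.0° ✓; |PK| = 7.600 ✓; ∠(PK, KV) = 90.00° ✓; |KV| = 24.00 ✗.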